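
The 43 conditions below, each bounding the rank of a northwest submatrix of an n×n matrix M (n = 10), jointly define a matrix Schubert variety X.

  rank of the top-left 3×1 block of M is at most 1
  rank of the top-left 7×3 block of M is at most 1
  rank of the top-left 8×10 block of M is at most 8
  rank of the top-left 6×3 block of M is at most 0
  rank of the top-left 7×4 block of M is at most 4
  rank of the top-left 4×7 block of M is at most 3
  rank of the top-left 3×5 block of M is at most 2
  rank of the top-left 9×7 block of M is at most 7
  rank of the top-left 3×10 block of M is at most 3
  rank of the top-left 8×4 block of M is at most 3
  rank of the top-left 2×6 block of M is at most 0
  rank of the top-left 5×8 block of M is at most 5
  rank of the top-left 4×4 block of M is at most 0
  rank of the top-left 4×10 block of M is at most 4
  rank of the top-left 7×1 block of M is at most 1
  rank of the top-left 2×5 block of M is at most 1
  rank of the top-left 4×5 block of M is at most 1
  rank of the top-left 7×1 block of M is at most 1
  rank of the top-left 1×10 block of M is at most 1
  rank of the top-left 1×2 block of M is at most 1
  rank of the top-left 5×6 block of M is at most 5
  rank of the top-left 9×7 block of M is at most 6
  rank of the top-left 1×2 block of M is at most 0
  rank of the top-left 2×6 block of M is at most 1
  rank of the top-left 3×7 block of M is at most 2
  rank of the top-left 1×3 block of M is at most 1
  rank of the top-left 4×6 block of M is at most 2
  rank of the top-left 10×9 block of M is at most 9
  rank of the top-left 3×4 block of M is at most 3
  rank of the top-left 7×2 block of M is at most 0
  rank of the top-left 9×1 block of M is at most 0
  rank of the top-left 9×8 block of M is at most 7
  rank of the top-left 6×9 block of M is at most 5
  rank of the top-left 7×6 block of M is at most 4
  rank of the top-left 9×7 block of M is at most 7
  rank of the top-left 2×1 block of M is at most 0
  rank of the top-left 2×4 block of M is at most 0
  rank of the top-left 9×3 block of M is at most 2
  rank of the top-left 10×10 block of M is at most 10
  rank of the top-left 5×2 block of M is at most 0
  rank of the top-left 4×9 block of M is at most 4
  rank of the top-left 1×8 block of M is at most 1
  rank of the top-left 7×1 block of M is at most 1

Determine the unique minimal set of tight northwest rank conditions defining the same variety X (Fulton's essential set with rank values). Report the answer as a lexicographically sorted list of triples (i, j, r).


Rank table r_w(10×10) implied by the 43 constraints:

  row 1: 0 0 0 0 0 0 1 1 1 1
  row 2: 0 0 0 0 0 0 1 2 2 2
  row 3: 0 0 0 0 1 1 2 3 3 3
  row 4: 0 0 0 0 1 2 3 4 4 4
  row 5: 0 0 0 1 2 3 4 5 5 5
  row 6: 0 0 0 1 2 3 4 5 5 6
  row 7: 0 0 1 2 3 4 5 6 6 7
  row 8: 0 1 2 3 4 5 6 7 7 8
  row 9: 0 1 2 3 4 5 6 7 8 9
  row 10: 1 2 3 4 5 6 7 8 9 10

second differences of R give the permutation w = (7, 8, 5, 6, 4, 10, 3, 2, 9, 1).

D(w) has 31 cells with 6 SE-corners; essential set:

[(2, 6, 0), (4, 4, 0), (6, 3, 0), (6, 9, 5), (7, 2, 0), (9, 1, 0)]


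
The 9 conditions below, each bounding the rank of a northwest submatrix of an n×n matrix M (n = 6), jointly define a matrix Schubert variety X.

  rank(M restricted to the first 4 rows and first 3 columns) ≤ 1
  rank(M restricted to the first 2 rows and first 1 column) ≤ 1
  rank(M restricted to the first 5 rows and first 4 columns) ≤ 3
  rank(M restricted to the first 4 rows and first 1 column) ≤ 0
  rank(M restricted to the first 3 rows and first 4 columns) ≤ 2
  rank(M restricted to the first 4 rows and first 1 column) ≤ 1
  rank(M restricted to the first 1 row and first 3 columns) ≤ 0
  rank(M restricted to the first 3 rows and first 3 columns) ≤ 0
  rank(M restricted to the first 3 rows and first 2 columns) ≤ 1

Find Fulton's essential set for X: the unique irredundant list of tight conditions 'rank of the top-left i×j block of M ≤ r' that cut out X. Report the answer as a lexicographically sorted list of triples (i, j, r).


The tightest implied rank at each (i,j), from the 9 conditions:

  0 0 0 1 1 1
  0 0 0 1 2 2
  0 0 0 1 2 3
  0 1 1 2 3 4
  1 2 2 3 4 5
  1 2 3 4 5 6

reading off 1-entries of Δ²R: w = (4, 5, 6, 2, 1, 3).

2 SE-corners of the 10-cell Rothe diagram give Ess(w):

[(3, 3, 0), (4, 1, 0)]


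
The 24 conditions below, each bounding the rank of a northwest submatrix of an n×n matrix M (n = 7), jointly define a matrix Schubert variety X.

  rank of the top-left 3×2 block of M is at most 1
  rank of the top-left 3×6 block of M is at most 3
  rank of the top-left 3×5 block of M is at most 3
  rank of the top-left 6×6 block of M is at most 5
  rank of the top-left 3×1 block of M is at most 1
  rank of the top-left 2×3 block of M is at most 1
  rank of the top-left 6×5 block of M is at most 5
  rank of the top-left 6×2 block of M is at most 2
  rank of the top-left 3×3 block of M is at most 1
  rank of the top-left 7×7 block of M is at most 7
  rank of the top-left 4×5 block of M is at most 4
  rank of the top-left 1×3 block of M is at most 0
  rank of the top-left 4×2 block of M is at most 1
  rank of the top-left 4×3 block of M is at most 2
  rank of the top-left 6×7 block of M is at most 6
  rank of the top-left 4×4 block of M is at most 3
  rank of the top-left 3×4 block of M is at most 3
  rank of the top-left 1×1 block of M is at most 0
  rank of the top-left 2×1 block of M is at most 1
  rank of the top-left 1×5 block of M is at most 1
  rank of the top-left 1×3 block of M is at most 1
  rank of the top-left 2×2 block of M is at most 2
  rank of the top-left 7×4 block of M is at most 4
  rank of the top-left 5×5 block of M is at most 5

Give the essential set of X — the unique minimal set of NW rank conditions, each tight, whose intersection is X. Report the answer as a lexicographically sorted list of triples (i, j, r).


The tightest implied rank at each (i,j), from the 24 conditions:

  i=1: 0, 0, 0, 1, 1, 1, 1
  i=2: 1, 1, 1, 2, 2, 2, 2
  i=3: 1, 1, 1, 2, 3, 3, 3
  i=4: 1, 1, 2, 3, 4, 4, 4
  i=5: 1, 2, 3, 4, 5, 5, 5
  i=6: 1, 2, 3, 4, 5, 5, 6
  i=7: 1, 2, 3, 4, 5, 6, 7

reading off 1-entries of Δ²R: w = (4, 1, 5, 3, 2, 7, 6).

Rothe diagram D(w) (7 cells), 4 SE-corners (essential conditions):

[(1, 3, 0), (3, 3, 1), (4, 2, 1), (6, 6, 5)]


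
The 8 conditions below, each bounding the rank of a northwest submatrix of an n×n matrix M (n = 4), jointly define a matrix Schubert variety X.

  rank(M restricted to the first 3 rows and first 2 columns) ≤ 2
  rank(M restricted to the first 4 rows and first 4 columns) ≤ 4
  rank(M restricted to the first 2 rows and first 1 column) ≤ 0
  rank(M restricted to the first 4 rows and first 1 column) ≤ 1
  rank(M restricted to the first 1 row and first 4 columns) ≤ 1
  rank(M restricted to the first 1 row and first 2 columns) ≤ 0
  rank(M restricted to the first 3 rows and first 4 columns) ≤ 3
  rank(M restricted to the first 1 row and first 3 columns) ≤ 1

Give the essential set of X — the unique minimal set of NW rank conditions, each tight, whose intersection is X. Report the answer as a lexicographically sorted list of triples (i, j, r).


Recovering R(i,j) via the rank-extension bound from the 8 conditions:

  row 1: 0  0  1  1
  row 2: 0  1  2  2
  row 3: 1  2  3  3
  row 4: 1  2  3  4

so w = (3, 2, 1, 4).

Fulton essential set (2 of the 3 Rothe cells):

[(1, 2, 0), (2, 1, 0)]


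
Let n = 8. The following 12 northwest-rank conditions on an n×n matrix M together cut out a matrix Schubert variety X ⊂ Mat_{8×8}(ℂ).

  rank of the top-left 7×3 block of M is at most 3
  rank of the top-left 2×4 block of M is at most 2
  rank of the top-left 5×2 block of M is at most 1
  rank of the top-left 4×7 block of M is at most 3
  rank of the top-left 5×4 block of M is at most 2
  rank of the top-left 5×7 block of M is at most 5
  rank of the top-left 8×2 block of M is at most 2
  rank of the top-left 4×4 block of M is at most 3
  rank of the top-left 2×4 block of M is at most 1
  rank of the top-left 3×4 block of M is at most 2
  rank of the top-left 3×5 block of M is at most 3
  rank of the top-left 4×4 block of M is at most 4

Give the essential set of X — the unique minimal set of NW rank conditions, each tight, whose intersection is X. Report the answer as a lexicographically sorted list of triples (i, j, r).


Rank table r_w(8×8) implied by the 12 constraints:

  i=1: 1, 1, 1, 1, 1, 1, 1, 1
  i=2: 1, 1, 1, 1, 2, 2, 2, 2
  i=3: 1, 1, 2, 2, 3, 3, 3, 3
  i=4: 1, 1, 2, 2, 3, 3, 3, 4
  i=5: 1, 1, 2, 2, 3, 4, 4, 5
  i=6: 1, 2, 3, 3, 4, 5, 5, 6
  i=7: 1, 2, 3, 4, 5, 6, 6, 7
  i=8: 1, 2, 3, 4, 5, 6, 7, 8

reading off 1-entries of Δ²R: w = (1, 5, 3, 8, 6, 2, 4, 7).

|D(w)|=10, |Ess(w)|=4:

[(2, 4, 1), (4, 7, 3), (5, 2, 1), (5, 4, 2)]


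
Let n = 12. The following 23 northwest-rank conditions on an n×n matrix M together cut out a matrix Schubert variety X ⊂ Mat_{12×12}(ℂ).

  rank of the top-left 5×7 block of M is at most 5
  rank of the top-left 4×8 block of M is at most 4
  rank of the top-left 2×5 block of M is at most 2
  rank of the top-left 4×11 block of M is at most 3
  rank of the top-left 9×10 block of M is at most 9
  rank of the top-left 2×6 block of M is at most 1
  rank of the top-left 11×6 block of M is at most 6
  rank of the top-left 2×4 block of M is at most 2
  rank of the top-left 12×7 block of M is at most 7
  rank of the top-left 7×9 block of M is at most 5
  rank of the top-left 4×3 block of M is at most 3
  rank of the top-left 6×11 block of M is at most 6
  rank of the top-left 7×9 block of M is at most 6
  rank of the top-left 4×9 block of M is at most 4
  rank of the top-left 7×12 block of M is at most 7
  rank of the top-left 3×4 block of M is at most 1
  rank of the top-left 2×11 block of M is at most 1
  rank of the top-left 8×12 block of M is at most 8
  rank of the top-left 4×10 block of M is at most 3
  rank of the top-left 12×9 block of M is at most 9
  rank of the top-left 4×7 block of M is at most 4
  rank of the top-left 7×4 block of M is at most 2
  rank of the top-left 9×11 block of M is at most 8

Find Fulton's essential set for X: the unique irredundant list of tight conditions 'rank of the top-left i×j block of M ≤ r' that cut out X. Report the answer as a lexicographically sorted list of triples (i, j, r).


Rank table r_w(12×12) implied by the 23 constraints:

  1 1 1 1 1 1 1 1 1 1 1 1
  1 1 1 1 1 1 1 1 1 1 1 2
  1 1 1 1 2 2 2 2 2 2 2 3
  1 2 2 2 3 3 3 3 3 3 3 4
  1 2 2 2 3 4 4 4 4 4 4 5
  1 2 2 2 3 4 5 5 5 5 5 6
  1 2 2 2 3 4 5 5 5 6 6 7
  1 2 3 3 4 5 6 6 6 7 7 8
  1 2 3 4 5 6 7 7 7 8 8 9
  1 2 3 4 5 6 7 8 8 9 9 10
  1 2 3 4 5 6 7 8 9 10 10 11
  1 2 3 4 5 6 7 8 9 10 11 12

second differences of R give the permutation w = (1, 12, 5, 2, 6, 7, 10, 3, 4, 8, 9, 11).

Rothe diagram D(w) (21 cells), 4 SE-corners (essential conditions):

[(2, 11, 1), (3, 4, 1), (7, 4, 2), (7, 9, 5)]


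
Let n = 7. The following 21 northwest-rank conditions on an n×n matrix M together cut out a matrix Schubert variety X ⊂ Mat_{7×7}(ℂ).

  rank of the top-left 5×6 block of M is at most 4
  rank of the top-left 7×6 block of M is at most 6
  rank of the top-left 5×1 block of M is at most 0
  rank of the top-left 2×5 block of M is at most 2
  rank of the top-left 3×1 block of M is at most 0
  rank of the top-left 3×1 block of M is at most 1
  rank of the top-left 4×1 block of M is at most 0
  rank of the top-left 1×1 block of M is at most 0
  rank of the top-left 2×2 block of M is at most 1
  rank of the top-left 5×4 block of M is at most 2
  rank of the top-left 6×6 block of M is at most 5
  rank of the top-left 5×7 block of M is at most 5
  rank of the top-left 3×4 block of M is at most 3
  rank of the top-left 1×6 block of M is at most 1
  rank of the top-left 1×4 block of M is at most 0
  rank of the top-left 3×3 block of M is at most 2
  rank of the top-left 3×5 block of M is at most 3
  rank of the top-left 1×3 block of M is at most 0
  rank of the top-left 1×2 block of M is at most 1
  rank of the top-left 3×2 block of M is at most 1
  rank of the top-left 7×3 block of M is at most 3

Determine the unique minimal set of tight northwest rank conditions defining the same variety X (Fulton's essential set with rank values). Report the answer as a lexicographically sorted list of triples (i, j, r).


Rank table r_w(7×7) implied by the 21 constraints:

  i=1: 0  0  0  0  1  1  1
  i=2: 0  1  1  1  2  2  2
  i=3: 0  1  2  2  3  3  3
  i=4: 0  1  2  2  3  4  4
  i=5: 0  1  2  2  3  4  5
  i=6: 1  2  3  3  4  5  6
  i=7: 1  2  3  4  5  6  7

the unique w with this rank table is (5, 2, 3, 6, 7, 1, 4).

Fulton essential set (3 of the 10 Rothe cells):

[(1, 4, 0), (5, 1, 0), (5, 4, 2)]


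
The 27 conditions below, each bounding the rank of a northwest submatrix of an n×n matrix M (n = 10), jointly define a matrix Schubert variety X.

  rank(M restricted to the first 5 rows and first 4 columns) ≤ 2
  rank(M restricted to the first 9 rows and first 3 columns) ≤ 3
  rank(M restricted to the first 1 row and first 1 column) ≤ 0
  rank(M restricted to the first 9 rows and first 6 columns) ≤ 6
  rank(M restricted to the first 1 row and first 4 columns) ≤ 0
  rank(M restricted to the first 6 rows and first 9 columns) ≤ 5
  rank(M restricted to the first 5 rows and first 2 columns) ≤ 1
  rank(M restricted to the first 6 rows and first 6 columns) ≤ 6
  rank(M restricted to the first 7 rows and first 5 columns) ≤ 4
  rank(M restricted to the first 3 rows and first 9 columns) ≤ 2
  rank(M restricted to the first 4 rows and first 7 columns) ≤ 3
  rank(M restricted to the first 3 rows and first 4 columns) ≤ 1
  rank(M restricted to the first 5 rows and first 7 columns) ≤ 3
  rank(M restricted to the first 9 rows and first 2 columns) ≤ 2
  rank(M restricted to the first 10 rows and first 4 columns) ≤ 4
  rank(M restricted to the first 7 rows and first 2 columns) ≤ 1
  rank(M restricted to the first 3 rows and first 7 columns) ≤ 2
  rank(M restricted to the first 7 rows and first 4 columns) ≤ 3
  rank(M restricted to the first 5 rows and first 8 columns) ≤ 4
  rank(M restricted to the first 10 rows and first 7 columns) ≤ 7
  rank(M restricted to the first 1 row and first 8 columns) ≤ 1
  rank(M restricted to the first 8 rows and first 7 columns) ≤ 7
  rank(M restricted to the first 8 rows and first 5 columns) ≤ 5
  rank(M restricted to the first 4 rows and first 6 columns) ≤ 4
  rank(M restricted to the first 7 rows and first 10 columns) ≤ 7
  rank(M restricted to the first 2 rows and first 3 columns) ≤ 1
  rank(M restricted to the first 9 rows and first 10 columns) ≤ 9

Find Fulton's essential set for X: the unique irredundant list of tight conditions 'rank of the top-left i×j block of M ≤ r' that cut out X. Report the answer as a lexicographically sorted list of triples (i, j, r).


Propagating the 27 rank bounds to every northwest block:

  i=1: 0, 0, 0, 0, 1, 1, 1, 1, 1, 1
  i=2: 1, 1, 1, 1, 2, 2, 2, 2, 2, 2
  i=3: 1, 1, 1, 1, 2, 2, 2, 2, 2, 3
  i=4: 1, 1, 2, 2, 3, 3, 3, 3, 3, 4
  i=5: 1, 1, 2, 2, 3, 3, 3, 4, 4, 5
  i=6: 1, 1, 2, 3, 4, 4, 4, 5, 5, 6
  i=7: 1, 1, 2, 3, 4, 5, 5, 6, 6, 7
  i=8: 1, 2, 3, 4, 5, 6, 6, 7, 7, 8
  i=9: 1, 2, 3, 4, 5, 6, 7, 8, 8, 9
  i=10: 1, 2, 3, 4, 5, 6, 7, 8, 9, 10

so w = (5, 1, 10, 3, 8, 4, 6, 2, 7, 9).

ℓ(w)=18; the 6 essential cells (i,j,r):

[(1, 4, 0), (3, 4, 1), (3, 9, 2), (5, 4, 2), (5, 7, 3), (7, 2, 1)]


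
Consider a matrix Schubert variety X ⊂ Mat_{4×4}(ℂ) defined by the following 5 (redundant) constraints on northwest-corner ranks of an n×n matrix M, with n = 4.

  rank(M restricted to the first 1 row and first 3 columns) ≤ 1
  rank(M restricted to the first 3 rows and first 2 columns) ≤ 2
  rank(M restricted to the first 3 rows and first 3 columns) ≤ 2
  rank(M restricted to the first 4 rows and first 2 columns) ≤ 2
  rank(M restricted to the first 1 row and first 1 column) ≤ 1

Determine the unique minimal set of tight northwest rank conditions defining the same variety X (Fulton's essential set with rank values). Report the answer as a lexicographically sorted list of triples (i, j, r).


Computing R[i][j] = min implied NW-rank bound (n=4, 5 conditions):

  1 1 1 1
  1 2 2 2
  1 2 2 3
  1 2 3 4

reading off 1-entries of Δ²R: w = (1, 2, 4, 3).

1 SE-corner of the 1-cell Rothe diagram gives Ess(w):

[(3, 3, 2)]


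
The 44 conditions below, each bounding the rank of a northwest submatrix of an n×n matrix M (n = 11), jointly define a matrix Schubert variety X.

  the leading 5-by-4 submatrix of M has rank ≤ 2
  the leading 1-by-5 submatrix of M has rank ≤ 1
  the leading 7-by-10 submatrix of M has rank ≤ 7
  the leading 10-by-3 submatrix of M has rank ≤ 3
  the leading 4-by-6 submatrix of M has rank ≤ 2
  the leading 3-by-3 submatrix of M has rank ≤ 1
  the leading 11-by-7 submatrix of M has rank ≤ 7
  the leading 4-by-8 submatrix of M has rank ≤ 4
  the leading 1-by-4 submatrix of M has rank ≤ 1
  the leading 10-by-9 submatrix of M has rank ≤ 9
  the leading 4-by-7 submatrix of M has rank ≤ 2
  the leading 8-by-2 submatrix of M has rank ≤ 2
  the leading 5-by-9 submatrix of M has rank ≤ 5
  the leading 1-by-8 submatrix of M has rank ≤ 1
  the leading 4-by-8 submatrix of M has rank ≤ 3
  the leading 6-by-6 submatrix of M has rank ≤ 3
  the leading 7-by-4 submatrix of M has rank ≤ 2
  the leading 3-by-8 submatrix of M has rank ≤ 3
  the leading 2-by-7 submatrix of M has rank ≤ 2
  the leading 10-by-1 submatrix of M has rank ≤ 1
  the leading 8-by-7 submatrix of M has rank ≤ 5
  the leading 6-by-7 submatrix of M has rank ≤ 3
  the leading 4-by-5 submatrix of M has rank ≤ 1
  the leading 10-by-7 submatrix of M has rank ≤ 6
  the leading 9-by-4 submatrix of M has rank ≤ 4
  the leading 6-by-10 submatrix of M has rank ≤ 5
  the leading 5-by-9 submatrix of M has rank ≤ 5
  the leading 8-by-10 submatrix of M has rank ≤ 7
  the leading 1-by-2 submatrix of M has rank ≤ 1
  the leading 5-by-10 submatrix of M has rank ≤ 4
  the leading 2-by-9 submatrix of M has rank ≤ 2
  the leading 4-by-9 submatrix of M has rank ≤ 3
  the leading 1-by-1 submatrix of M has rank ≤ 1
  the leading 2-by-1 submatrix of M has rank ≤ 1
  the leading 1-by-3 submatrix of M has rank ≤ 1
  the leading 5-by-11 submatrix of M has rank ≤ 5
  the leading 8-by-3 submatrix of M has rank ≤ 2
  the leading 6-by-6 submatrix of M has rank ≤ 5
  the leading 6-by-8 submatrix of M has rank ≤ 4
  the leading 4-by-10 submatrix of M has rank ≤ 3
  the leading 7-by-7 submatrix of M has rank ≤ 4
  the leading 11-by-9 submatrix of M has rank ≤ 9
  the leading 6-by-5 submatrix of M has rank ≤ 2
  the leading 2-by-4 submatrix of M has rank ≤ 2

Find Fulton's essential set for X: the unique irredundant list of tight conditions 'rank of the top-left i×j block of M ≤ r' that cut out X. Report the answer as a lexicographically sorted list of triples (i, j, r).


Propagating the 44 rank bounds to every northwest block:

  R[1]: 1 1 1 1 1 1 1 1 1 1 1
  R[2]: 1 1 1 1 1 2 2 2 2 2 2
  R[3]: 1 1 1 1 1 2 2 3 3 3 3
  R[4]: 1 1 1 1 1 2 2 3 3 3 4
  R[5]: 1 2 2 2 2 3 3 4 4 4 5
  R[6]: 1 2 2 2 2 3 3 4 5 5 6
  R[7]: 1 2 2 2 3 4 4 5 6 6 7
  R[8]: 1 2 2 3 4 5 5 6 7 7 8
  R[9]: 1 2 3 4 5 6 6 7 8 8 9
  R[10]: 1 2 3 4 5 6 6 7 8 9 10
  R[11]: 1 2 3 4 5 6 7 8 9 10 11

hence w(1..11) = (1, 6, 8, 11, 2, 9, 5, 4, 3, 10, 7).

ℓ(w)=24; the 8 essential cells (i,j,r):

[(4, 5, 1), (4, 7, 2), (4, 10, 3), (6, 5, 2), (6, 7, 3), (7, 4, 2), (8, 3, 2), (10, 7, 6)]


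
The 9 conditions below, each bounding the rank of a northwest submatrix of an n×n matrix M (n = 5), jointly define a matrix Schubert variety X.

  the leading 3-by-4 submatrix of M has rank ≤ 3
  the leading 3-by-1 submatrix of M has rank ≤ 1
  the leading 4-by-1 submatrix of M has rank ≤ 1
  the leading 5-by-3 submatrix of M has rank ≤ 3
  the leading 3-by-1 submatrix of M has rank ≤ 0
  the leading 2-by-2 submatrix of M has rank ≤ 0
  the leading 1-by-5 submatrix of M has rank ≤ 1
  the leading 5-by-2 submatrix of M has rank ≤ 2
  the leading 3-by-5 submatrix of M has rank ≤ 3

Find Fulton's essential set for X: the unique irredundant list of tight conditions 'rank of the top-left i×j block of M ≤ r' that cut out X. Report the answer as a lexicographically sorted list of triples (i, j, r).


The tightest implied rank at each (i,j), from the 9 conditions:

  row 1: 0, 0, 1, 1, 1
  row 2: 0, 0, 1, 2, 2
  row 3: 0, 1, 2, 3, 3
  row 4: 1, 2, 3, 4, 4
  row 5: 1, 2, 3, 4, 5

second differences of R give the permutation w = (3, 4, 2, 1, 5).

D(w) has 5 cells with 2 SE-corners; essential set:

[(2, 2, 0), (3, 1, 0)]


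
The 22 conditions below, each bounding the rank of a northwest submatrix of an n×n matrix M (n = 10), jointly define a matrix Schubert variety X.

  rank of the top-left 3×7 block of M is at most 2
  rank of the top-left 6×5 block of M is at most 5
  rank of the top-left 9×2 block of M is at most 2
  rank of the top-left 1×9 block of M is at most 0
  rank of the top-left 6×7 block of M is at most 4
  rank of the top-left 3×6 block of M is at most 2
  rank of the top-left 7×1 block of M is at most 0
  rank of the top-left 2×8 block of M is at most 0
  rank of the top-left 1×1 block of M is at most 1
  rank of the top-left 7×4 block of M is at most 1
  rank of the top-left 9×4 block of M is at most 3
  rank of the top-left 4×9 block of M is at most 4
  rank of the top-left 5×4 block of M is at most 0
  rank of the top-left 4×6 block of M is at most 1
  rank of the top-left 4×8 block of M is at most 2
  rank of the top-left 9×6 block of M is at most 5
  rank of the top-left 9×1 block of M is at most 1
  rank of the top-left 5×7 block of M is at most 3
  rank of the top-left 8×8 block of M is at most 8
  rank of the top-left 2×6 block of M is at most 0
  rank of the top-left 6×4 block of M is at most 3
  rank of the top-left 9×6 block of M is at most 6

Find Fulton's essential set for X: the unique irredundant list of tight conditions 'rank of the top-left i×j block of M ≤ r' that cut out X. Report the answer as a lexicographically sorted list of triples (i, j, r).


Reconstructing r_w from the 22 given conditions:

  0 | 0 | 0 | 0 | 0 | 0 | 0 | 0 | 0 | 1
  0 | 0 | 0 | 0 | 0 | 0 | 0 | 0 | 1 | 2
  0 | 0 | 0 | 0 | 1 | 1 | 1 | 1 | 2 | 3
  0 | 0 | 0 | 0 | 1 | 1 | 2 | 2 | 3 | 4
  0 | 0 | 0 | 0 | 1 | 2 | 3 | 3 | 4 | 5
  0 | 1 | 1 | 1 | 2 | 3 | 4 | 4 | 5 | 6
  0 | 1 | 1 | 1 | 2 | 3 | 4 | 5 | 6 | 7
  1 | 2 | 2 | 2 | 3 | 4 | 5 | 6 | 7 | 8
  1 | 2 | 3 | 3 | 4 | 5 | 6 | 7 | 8 | 9
  1 | 2 | 3 | 4 | 5 | 6 | 7 | 8 | 9 | 10

so w = (10, 9, 5, 7, 6, 2, 8, 1, 3, 4).

D(w) has 34 cells with 6 SE-corners; essential set:

[(1, 9, 0), (2, 8, 0), (4, 6, 1), (5, 4, 0), (7, 1, 0), (7, 4, 1)]


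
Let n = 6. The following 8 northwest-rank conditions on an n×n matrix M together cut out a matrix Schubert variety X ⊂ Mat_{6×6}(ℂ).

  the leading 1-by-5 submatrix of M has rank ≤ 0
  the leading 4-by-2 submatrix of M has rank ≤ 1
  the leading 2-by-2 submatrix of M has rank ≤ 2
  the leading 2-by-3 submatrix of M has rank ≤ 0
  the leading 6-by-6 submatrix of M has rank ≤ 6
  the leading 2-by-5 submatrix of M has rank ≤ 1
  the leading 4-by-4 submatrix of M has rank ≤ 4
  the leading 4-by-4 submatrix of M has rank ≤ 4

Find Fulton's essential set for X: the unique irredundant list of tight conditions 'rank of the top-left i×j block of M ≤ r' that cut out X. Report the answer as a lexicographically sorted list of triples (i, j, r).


Reconstructing r_w from the 8 given conditions:

  row 1: 0 | 0 | 0 | 0 | 0 | 1
  row 2: 0 | 0 | 0 | 1 | 1 | 2
  row 3: 1 | 1 | 1 | 2 | 2 | 3
  row 4: 1 | 1 | 2 | 3 | 3 | 4
  row 5: 1 | 2 | 3 | 4 | 4 | 5
  row 6: 1 | 2 | 3 | 4 | 5 | 6

hence w(1..6) = (6, 4, 1, 3, 2, 5).

ℓ(w)=9; the 3 essential cells (i,j,r):

[(1, 5, 0), (2, 3, 0), (4, 2, 1)]


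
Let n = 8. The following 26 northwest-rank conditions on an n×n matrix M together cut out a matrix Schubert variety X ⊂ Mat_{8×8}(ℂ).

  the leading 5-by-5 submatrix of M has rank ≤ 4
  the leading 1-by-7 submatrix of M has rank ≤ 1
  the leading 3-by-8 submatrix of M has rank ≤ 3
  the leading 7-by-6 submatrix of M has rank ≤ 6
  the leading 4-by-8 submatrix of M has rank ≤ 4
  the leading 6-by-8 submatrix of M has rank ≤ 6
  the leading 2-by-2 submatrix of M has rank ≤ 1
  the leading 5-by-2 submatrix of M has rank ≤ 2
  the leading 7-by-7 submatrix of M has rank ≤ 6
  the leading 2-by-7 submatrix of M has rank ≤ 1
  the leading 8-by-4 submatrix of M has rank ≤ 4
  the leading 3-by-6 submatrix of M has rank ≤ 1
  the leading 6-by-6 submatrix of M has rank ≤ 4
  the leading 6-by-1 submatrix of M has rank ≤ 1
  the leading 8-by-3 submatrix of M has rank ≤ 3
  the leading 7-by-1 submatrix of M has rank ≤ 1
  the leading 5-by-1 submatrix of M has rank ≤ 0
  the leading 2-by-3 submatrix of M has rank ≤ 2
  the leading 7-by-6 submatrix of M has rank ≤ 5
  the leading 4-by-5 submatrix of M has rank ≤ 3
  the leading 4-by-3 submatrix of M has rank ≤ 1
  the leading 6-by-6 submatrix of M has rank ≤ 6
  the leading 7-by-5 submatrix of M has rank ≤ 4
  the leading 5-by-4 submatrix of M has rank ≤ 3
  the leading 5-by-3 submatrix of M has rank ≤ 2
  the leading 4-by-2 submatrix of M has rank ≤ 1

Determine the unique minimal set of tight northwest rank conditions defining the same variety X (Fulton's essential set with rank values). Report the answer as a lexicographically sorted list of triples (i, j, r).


Computing R[i][j] = min implied NW-rank bound (n=8, 26 conditions):

  R[1]: 0 1 1 1 1 1 1 1
  R[2]: 0 1 1 1 1 1 1 2
  R[3]: 0 1 1 1 1 1 2 3
  R[4]: 0 1 1 2 2 2 3 4
  R[5]: 0 1 2 3 3 3 4 5
  R[6]: 1 2 3 4 4 4 5 6
  R[7]: 1 2 3 4 4 5 6 7
  R[8]: 1 2 3 4 5 6 7 8

giving w = (2, 8, 7, 4, 3, 1, 6, 5) via Δ²R.

5 SE-corners of the 16-cell Rothe diagram give Ess(w):

[(2, 7, 1), (3, 6, 1), (4, 3, 1), (5, 1, 0), (7, 5, 4)]


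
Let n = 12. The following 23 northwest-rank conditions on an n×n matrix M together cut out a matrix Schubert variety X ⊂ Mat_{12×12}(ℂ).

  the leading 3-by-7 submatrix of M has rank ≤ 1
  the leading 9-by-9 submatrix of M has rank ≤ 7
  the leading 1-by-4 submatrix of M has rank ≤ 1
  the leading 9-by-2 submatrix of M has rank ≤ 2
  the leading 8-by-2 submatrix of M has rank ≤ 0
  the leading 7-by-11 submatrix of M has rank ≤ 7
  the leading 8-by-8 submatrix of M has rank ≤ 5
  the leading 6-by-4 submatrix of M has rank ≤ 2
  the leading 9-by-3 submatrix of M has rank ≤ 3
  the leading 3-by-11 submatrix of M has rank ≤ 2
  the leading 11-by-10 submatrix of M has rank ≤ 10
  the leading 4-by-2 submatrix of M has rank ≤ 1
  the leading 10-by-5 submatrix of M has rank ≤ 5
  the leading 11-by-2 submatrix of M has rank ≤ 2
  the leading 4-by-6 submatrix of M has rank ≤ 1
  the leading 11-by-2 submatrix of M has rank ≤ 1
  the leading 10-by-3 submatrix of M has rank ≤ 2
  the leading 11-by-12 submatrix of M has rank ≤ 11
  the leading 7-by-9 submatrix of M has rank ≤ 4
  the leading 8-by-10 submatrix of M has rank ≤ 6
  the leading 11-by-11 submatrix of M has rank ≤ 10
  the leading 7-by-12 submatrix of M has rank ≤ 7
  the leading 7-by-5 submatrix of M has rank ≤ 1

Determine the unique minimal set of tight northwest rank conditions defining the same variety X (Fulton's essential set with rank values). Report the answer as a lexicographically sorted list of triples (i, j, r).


Propagating the 23 rank bounds to every northwest block:

  0  0  1  1  1  1  1  1  1  1  1  1
  0  0  1  1  1  1  1  2  2  2  2  2
  0  0  1  1  1  1  1  2  2  2  2  3
  0  0  1  1  1  1  2  3  3  3  3  4
  0  0  1  1  1  2  3  4  4  4  4  5
  0  0  1  1  1  2  3  4  4  5  5  6
  0  0  1  1  1  2  3  4  4  5  6  7
  0  0  1  2  2  3  4  5  5  6  7  8
  1  1  2  3  3  4  5  6  6  7  8  9
  1  1  2  3  4  5  6  7  7  8  9  10
  1  1  2  3  4  5  6  7  8  9  10  11
  1  2  3  4  5  6  7  8  9  10  11  12

so w = (3, 8, 12, 7, 6, 10, 11, 4, 1, 5, 9, 2).

Fulton essential set (7 of the 40 Rothe cells):

[(3, 7, 1), (3, 11, 2), (4, 6, 1), (7, 5, 1), (7, 9, 4), (8, 2, 0), (11, 2, 1)]


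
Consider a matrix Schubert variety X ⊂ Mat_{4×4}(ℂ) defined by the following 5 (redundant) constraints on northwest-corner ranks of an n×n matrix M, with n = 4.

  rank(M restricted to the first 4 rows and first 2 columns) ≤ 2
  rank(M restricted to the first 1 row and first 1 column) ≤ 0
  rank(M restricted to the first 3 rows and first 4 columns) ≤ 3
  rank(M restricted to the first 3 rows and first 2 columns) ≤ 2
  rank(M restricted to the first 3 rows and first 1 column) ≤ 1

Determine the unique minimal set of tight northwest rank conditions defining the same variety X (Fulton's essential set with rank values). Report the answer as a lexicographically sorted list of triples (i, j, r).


Propagating the 5 rank bounds to every northwest block:

  0 | 1 | 1 | 1
  1 | 2 | 2 | 2
  1 | 2 | 3 | 3
  1 | 2 | 3 | 4

the unique w with this rank table is (2, 1, 3, 4).

1 SE-corner of the 1-cell Rothe diagram gives Ess(w):

[(1, 1, 0)]


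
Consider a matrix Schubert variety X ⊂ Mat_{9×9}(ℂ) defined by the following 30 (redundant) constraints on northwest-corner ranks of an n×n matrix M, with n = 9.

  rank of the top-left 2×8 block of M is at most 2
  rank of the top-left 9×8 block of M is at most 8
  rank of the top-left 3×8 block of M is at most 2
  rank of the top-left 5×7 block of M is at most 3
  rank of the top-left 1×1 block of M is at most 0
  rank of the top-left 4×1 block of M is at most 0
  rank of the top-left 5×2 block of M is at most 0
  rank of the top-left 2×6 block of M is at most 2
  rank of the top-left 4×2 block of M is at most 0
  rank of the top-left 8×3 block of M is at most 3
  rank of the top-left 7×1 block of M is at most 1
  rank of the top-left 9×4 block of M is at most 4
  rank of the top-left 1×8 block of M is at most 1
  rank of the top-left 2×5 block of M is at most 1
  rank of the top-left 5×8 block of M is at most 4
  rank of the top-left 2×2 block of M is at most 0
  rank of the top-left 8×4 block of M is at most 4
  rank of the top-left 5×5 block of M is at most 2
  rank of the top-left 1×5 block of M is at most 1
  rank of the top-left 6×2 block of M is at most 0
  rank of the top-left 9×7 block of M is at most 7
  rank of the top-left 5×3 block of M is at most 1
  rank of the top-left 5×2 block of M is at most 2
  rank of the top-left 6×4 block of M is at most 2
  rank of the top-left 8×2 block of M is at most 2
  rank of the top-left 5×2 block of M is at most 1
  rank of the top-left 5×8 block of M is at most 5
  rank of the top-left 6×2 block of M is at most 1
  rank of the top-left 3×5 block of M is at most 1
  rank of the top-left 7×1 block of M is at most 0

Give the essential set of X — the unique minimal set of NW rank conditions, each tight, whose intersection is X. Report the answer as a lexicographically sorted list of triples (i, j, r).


Propagating the 30 rank bounds to every northwest block:

  i=1: 0 0 1 1 1 1 1 1 1
  i=2: 0 0 1 1 1 2 2 2 2
  i=3: 0 0 1 1 1 2 2 2 3
  i=4: 0 0 1 2 2 3 3 3 4
  i=5: 0 0 1 2 2 3 3 4 5
  i=6: 0 0 1 2 3 4 4 5 6
  i=7: 0 1 2 3 4 5 5 6 7
  i=8: 1 2 3 4 5 6 6 7 8
  i=9: 1 2 3 4 5 6 7 8 9

the unique w with this rank table is (3, 6, 9, 4, 8, 5, 2, 1, 7).

ℓ(w)=21; the 6 essential cells (i,j,r):

[(3, 5, 1), (3, 8, 2), (5, 5, 2), (5, 7, 3), (6, 2, 0), (7, 1, 0)]


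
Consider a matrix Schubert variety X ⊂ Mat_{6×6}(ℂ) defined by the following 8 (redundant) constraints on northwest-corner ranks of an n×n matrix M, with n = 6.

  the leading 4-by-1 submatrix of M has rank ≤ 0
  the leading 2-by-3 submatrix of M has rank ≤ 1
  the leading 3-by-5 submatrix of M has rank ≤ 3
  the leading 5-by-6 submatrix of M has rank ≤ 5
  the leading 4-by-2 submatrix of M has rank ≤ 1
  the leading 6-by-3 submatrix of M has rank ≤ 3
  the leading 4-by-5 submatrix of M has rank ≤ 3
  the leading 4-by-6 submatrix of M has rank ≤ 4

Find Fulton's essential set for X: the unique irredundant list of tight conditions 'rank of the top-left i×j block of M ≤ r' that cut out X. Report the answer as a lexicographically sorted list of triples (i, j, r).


Rank table r_w(6×6) implied by the 8 constraints:

  i=1: 0, 1, 1, 1, 1, 1
  i=2: 0, 1, 1, 2, 2, 2
  i=3: 0, 1, 2, 3, 3, 3
  i=4: 0, 1, 2, 3, 3, 4
  i=5: 1, 2, 3, 4, 4, 5
  i=6: 1, 2, 3, 4, 5, 6

the unique w with this rank table is (2, 4, 3, 6, 1, 5).

ℓ(w)=6; the 3 essential cells (i,j,r):

[(2, 3, 1), (4, 1, 0), (4, 5, 3)]


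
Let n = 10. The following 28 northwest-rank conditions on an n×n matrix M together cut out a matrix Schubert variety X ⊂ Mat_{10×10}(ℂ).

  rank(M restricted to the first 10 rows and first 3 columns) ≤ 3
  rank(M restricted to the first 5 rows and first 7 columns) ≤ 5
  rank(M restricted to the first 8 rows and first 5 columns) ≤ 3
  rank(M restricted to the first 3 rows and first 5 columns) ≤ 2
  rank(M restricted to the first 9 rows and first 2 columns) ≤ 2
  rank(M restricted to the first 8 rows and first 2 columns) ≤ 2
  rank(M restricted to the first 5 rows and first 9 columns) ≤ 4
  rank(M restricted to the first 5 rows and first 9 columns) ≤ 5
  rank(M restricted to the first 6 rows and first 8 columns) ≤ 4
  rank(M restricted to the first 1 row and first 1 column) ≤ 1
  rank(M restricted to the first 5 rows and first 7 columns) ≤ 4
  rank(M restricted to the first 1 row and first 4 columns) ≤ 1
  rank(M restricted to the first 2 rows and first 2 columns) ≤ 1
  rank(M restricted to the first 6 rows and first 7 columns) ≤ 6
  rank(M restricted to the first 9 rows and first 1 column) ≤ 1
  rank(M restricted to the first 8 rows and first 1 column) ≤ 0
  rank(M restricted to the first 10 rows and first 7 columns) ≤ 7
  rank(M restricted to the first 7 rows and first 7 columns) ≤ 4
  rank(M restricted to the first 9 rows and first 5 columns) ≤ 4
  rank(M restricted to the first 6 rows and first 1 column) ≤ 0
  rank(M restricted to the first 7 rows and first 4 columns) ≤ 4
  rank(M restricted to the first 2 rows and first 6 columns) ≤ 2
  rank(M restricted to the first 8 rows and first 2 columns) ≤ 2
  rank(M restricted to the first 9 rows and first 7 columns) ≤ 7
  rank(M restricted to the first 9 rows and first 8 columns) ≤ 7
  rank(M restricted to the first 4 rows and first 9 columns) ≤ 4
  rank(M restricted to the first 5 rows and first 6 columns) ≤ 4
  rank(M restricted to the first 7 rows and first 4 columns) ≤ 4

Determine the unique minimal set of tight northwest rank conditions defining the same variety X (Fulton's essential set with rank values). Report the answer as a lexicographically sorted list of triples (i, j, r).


Propagating the 28 rank bounds to every northwest block:

  i=1: 0  1  1  1  1  1  1  1  1  1
  i=2: 0  1  2  2  2  2  2  2  2  2
  i=3: 0  1  2  2  2  3  3  3  3  3
  i=4: 0  1  2  3  3  4  4  4  4  4
  i=5: 0  1  2  3  3  4  4  4  4  5
  i=6: 0  1  2  3  3  4  4  4  5  6
  i=7: 0  1  2  3  3  4  4  5  6  7
  i=8: 0  1  2  3  3  4  5  6  7  8
  i=9: 1  2  3  4  4  5  6  7  8  9
  i=10: 1  2  3  4  5  6  7  8  9  10

giving w = (2, 3, 6, 4, 10, 9, 8, 7, 1, 5) via Δ²R.

D(w) has 20 cells with 6 SE-corners; essential set:

[(3, 5, 2), (5, 9, 4), (6, 8, 4), (7, 7, 4), (8, 1, 0), (8, 5, 3)]


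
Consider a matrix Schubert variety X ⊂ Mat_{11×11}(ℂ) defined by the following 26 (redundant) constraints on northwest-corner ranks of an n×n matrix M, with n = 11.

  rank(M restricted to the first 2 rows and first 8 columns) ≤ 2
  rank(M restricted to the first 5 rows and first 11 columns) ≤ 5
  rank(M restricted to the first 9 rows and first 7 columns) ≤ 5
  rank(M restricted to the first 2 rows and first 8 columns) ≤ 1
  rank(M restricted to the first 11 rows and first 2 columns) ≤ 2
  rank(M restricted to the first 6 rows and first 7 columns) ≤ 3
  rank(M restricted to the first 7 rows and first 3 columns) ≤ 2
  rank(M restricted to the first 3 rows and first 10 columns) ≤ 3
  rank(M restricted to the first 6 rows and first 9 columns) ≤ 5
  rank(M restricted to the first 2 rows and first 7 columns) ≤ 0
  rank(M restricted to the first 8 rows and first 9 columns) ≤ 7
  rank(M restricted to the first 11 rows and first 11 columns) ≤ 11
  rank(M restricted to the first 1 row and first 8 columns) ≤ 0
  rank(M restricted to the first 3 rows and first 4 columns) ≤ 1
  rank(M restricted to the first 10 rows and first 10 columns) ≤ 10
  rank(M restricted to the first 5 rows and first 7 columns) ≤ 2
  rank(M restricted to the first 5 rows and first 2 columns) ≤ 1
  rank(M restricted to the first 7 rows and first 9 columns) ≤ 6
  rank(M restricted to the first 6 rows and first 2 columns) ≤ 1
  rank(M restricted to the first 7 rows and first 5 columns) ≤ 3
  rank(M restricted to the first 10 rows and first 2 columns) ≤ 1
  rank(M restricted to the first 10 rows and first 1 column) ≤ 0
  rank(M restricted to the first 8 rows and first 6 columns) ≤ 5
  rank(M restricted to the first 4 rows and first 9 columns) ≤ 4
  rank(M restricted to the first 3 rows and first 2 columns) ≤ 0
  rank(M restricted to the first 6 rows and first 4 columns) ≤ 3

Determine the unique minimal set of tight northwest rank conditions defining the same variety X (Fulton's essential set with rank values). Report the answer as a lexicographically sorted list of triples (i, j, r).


Propagating the 26 rank bounds to every northwest block:

  R[1]: 0 | 0 | 0 | 0 | 0 | 0 | 0 | 0 | 1 | 1 | 1
  R[2]: 0 | 0 | 0 | 0 | 0 | 0 | 0 | 1 | 2 | 2 | 2
  R[3]: 0 | 0 | 1 | 1 | 1 | 1 | 1 | 2 | 3 | 3 | 3
  R[4]: 0 | 1 | 2 | 2 | 2 | 2 | 2 | 3 | 4 | 4 | 4
  R[5]: 0 | 1 | 2 | 2 | 2 | 2 | 2 | 3 | 4 | 5 | 5
  R[6]: 0 | 1 | 2 | 3 | 3 | 3 | 3 | 4 | 5 | 6 | 6
  R[7]: 0 | 1 | 2 | 3 | 3 | 4 | 4 | 5 | 6 | 7 | 7
  R[8]: 0 | 1 | 2 | 3 | 4 | 5 | 5 | 6 | 7 | 8 | 8
  R[9]: 0 | 1 | 2 | 3 | 4 | 5 | 5 | 6 | 7 | 8 | 9
  R[10]: 0 | 1 | 2 | 3 | 4 | 5 | 6 | 7 | 8 | 9 | 10
  R[11]: 1 | 2 | 3 | 4 | 5 | 6 | 7 | 8 | 9 | 10 | 11

second differences of R give the permutation w = (9, 8, 3, 2, 10, 4, 6, 5, 11, 7, 1).

Rothe diagram D(w) (30 cells), 7 SE-corners (essential conditions):

[(1, 8, 0), (2, 7, 0), (3, 2, 0), (5, 7, 2), (7, 5, 3), (9, 7, 5), (10, 1, 0)]


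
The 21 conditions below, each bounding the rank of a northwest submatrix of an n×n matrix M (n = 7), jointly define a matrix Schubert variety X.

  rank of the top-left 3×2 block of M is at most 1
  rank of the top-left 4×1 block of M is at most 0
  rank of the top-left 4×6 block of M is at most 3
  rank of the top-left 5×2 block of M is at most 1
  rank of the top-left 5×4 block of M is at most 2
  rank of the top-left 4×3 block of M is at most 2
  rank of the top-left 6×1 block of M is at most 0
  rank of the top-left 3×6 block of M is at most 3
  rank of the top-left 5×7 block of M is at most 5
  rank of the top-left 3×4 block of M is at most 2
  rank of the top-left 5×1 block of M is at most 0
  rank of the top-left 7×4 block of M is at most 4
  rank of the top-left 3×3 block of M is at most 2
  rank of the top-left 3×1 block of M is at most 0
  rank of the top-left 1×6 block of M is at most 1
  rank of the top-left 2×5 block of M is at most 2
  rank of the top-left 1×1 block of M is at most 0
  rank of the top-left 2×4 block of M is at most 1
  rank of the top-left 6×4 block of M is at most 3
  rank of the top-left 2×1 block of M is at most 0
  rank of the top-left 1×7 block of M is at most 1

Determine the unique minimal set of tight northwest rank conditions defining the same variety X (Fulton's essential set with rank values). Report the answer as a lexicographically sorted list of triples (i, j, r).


Propagating the 21 rank bounds to every northwest block:

  i=1: 0  1  1  1  1  1  1
  i=2: 0  1  1  1  2  2  2
  i=3: 0  1  2  2  3  3  3
  i=4: 0  1  2  2  3  3  4
  i=5: 0  1  2  2  3  4  5
  i=6: 0  1  2  3  4  5  6
  i=7: 1  2  3  4  5  6  7

hence w(1..7) = (2, 5, 3, 7, 6, 4, 1).

D(w) has 11 cells with 4 SE-corners; essential set:

[(2, 4, 1), (4, 6, 3), (5, 4, 2), (6, 1, 0)]
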